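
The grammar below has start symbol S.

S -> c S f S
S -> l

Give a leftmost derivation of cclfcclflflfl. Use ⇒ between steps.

S ⇒ cSfS   [S -> c S f S]
cSfS ⇒ ccSfSfS   [S -> c S f S]
ccSfSfS ⇒ cclfSfS   [S -> l]
cclfSfS ⇒ cclfcSfSfS   [S -> c S f S]
cclfcSfSfS ⇒ cclfccSfSfSfS   [S -> c S f S]
cclfccSfSfSfS ⇒ cclfcclfSfSfS   [S -> l]
cclfcclfSfSfS ⇒ cclfcclflfSfS   [S -> l]
cclfcclflfSfS ⇒ cclfcclflflfS   [S -> l]
cclfcclflflfS ⇒ cclfcclflflfl   [S -> l]

S ⇒ cSfS ⇒ ccSfSfS ⇒ cclfSfS ⇒ cclfcSfSfS ⇒ cclfccSfSfSfS ⇒ cclfcclfSfSfS ⇒ cclfcclflfSfS ⇒ cclfcclflflfS ⇒ cclfcclflflfl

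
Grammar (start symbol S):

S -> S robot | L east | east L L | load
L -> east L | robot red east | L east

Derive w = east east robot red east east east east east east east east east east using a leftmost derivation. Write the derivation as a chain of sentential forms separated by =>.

S => L east => east L east => east L east east => east east L east east => east east L east east east => east east L east east east east => east east L east east east east east => east east L east east east east east east => east east L east east east east east east east => east east L east east east east east east east east => east east L east east east east east east east east east => east east robot red east east east east east east east east east east

S => L east   [S -> L east]
L east => east L east   [L -> east L]
east L east => east L east east   [L -> L east]
east L east east => east east L east east   [L -> east L]
east east L east east => east east L east east east   [L -> L east]
east east L east east east => east east L east east east east   [L -> L east]
east east L east east east east => east east L east east east east east   [L -> L east]
east east L east east east east east => east east L east east east east east east   [L -> L east]
east east L east east east east east east => east east L east east east east east east east   [L -> L east]
east east L east east east east east east east => east east L east east east east east east east east   [L -> L east]
east east L east east east east east east east east => east east L east east east east east east east east east   [L -> L east]
east east L east east east east east east east east east => east east robot red east east east east east east east east east east   [L -> robot red east]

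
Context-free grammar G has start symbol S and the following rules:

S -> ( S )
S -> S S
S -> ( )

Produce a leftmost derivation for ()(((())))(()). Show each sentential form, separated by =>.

S=>SS=>()S=>()SS=>()(S)S=>()((S))S=>()(((S)))S=>()(((())))S=>()(((())))(S)=>()(((())))(())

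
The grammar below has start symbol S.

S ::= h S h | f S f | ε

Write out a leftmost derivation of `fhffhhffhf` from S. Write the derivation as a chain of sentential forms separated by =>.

S => fSf   [S ::= f S f]
fSf => fhShf   [S ::= h S h]
fhShf => fhfSfhf   [S ::= f S f]
fhfSfhf => fhffSffhf   [S ::= f S f]
fhffSffhf => fhffhShffhf   [S ::= h S h]
fhffhShffhf => fhffhhffhf   [S ::= ε]

S => fSf => fhShf => fhfSfhf => fhffSffhf => fhffhShffhf => fhffhhffhf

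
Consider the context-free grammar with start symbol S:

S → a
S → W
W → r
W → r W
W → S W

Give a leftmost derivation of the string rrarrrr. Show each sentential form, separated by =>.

S=>W=>rW=>rrW=>rrSW=>rraW=>rrarW=>rrarSW=>rrarWW=>rrarrW=>rrarrrW=>rrarrrr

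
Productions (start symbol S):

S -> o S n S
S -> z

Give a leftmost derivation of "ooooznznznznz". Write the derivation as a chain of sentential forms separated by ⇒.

S ⇒ oSnS   [S -> o S n S]
oSnS ⇒ ooSnSnS   [S -> o S n S]
ooSnSnS ⇒ oooSnSnSnS   [S -> o S n S]
oooSnSnSnS ⇒ ooooSnSnSnSnS   [S -> o S n S]
ooooSnSnSnSnS ⇒ ooooznSnSnSnS   [S -> z]
ooooznSnSnSnS ⇒ ooooznznSnSnS   [S -> z]
ooooznznSnSnS ⇒ ooooznznznSnS   [S -> z]
ooooznznznSnS ⇒ ooooznznznznS   [S -> z]
ooooznznznznS ⇒ ooooznznznznz   [S -> z]

S ⇒ oSnS ⇒ ooSnSnS ⇒ oooSnSnSnS ⇒ ooooSnSnSnSnS ⇒ ooooznSnSnSnS ⇒ ooooznznSnSnS ⇒ ooooznznznSnS ⇒ ooooznznznznS ⇒ ooooznznznznz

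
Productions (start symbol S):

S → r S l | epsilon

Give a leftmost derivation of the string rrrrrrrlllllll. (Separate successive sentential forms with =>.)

S => rSl => rrSll => rrrSlll => rrrrSllll => rrrrrSlllll => rrrrrrSllllll => rrrrrrrSlllllll => rrrrrrrlllllll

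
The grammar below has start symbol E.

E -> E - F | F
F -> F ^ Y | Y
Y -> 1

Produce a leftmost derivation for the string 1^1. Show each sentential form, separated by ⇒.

E ⇒ F   [E -> F]
F ⇒ F^Y   [F -> F ^ Y]
F^Y ⇒ Y^Y   [F -> Y]
Y^Y ⇒ 1^Y   [Y -> 1]
1^Y ⇒ 1^1   [Y -> 1]

E ⇒ F ⇒ F^Y ⇒ Y^Y ⇒ 1^Y ⇒ 1^1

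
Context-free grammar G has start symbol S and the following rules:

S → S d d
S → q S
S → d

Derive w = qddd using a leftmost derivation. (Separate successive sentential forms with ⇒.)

S ⇒ qS ⇒ qSdd ⇒ qddd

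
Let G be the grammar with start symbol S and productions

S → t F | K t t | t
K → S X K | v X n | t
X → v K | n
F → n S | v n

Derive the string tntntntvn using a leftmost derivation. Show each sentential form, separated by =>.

S => tF => tnS => tntF => tntnS => tntntF => tntntnS => tntntntF => tntntntvn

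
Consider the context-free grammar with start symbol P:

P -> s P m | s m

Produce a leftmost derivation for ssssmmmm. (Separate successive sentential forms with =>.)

P => sPm => ssPmm => sssPmmm => ssssmmmm

P => sPm   [P -> s P m]
sPm => ssPmm   [P -> s P m]
ssPmm => sssPmmm   [P -> s P m]
sssPmmm => ssssmmmm   [P -> s m]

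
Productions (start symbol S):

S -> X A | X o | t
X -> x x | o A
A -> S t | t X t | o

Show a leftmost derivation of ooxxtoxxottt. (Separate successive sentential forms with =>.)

S => XA => oAA => ooA => ooSt => ooXAt => ooxxAt => ooxxtXtt => ooxxtoAtt => ooxxtoSttt => ooxxtoXAttt => ooxxtoxxAttt => ooxxtoxxottt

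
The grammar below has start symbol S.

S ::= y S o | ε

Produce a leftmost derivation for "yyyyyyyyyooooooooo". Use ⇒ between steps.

S ⇒ ySo   [S ::= y S o]
ySo ⇒ yySoo   [S ::= y S o]
yySoo ⇒ yyySooo   [S ::= y S o]
yyySooo ⇒ yyyySoooo   [S ::= y S o]
yyyySoooo ⇒ yyyyySooooo   [S ::= y S o]
yyyyySooooo ⇒ yyyyyySoooooo   [S ::= y S o]
yyyyyySoooooo ⇒ yyyyyyySooooooo   [S ::= y S o]
yyyyyyySooooooo ⇒ yyyyyyyySoooooooo   [S ::= y S o]
yyyyyyyySoooooooo ⇒ yyyyyyyyySooooooooo   [S ::= y S o]
yyyyyyyyySooooooooo ⇒ yyyyyyyyyooooooooo   [S ::= ε]

S⇒ySo⇒yySoo⇒yyySooo⇒yyyySoooo⇒yyyyySooooo⇒yyyyyySoooooo⇒yyyyyyySooooooo⇒yyyyyyyySoooooooo⇒yyyyyyyyySooooooooo⇒yyyyyyyyyooooooooo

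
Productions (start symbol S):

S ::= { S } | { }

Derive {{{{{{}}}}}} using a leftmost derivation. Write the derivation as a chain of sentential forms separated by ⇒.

S ⇒ {S}   [S ::= { S }]
{S} ⇒ {{S}}   [S ::= { S }]
{{S}} ⇒ {{{S}}}   [S ::= { S }]
{{{S}}} ⇒ {{{{S}}}}   [S ::= { S }]
{{{{S}}}} ⇒ {{{{{S}}}}}   [S ::= { S }]
{{{{{S}}}}} ⇒ {{{{{{}}}}}}   [S ::= { }]

S⇒{S}⇒{{S}}⇒{{{S}}}⇒{{{{S}}}}⇒{{{{{S}}}}}⇒{{{{{{}}}}}}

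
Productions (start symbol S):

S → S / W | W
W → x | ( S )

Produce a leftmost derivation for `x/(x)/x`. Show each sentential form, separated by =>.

S => S/W => S/W/W => W/W/W => x/W/W => x/(S)/W => x/(W)/W => x/(x)/W => x/(x)/x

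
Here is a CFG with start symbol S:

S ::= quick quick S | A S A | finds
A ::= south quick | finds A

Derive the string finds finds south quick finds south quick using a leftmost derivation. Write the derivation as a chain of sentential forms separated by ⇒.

S ⇒ A S A   [S ::= A S A]
A S A ⇒ finds A S A   [A ::= finds A]
finds A S A ⇒ finds finds A S A   [A ::= finds A]
finds finds A S A ⇒ finds finds south quick S A   [A ::= south quick]
finds finds south quick S A ⇒ finds finds south quick finds A   [S ::= finds]
finds finds south quick finds A ⇒ finds finds south quick finds south quick   [A ::= south quick]

S ⇒ A S A ⇒ finds A S A ⇒ finds finds A S A ⇒ finds finds south quick S A ⇒ finds finds south quick finds A ⇒ finds finds south quick finds south quick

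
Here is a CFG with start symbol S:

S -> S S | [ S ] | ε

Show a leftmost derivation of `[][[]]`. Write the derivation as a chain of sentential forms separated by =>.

S => SS   [S -> S S]
SS => [S]S   [S -> [ S ]]
[S]S => []S   [S -> ε]
[]S => []SS   [S -> S S]
[]SS => [][S]S   [S -> [ S ]]
[][S]S => [][SS]S   [S -> S S]
[][SS]S => [][[S]S]S   [S -> [ S ]]
[][[S]S]S => [][[]S]S   [S -> ε]
[][[]S]S => [][[]]S   [S -> ε]
[][[]]S => [][[]]   [S -> ε]

S => SS => [S]S => []S => []SS => [][S]S => [][SS]S => [][[S]S]S => [][[]S]S => [][[]]S => [][[]]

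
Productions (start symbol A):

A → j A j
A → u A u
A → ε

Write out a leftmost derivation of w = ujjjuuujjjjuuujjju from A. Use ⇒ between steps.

A ⇒ uAu   [A → u A u]
uAu ⇒ ujAju   [A → j A j]
ujAju ⇒ ujjAjju   [A → j A j]
ujjAjju ⇒ ujjjAjjju   [A → j A j]
ujjjAjjju ⇒ ujjjuAujjju   [A → u A u]
ujjjuAujjju ⇒ ujjjuuAuujjju   [A → u A u]
ujjjuuAuujjju ⇒ ujjjuuuAuuujjju   [A → u A u]
ujjjuuuAuuujjju ⇒ ujjjuuujAjuuujjju   [A → j A j]
ujjjuuujAjuuujjju ⇒ ujjjuuujjAjjuuujjju   [A → j A j]
ujjjuuujjAjjuuujjju ⇒ ujjjuuujjjjuuujjju   [A → ε]

A ⇒ uAu ⇒ ujAju ⇒ ujjAjju ⇒ ujjjAjjju ⇒ ujjjuAujjju ⇒ ujjjuuAuujjju ⇒ ujjjuuuAuuujjju ⇒ ujjjuuujAjuuujjju ⇒ ujjjuuujjAjjuuujjju ⇒ ujjjuuujjjjuuujjju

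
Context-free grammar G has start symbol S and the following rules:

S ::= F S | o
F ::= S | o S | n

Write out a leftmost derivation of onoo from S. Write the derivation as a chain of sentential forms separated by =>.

S => FS => oSS => oFSS => onSS => onoS => onoo

S => FS   [S ::= F S]
FS => oSS   [F ::= o S]
oSS => oFSS   [S ::= F S]
oFSS => onSS   [F ::= n]
onSS => onoS   [S ::= o]
onoS => onoo   [S ::= o]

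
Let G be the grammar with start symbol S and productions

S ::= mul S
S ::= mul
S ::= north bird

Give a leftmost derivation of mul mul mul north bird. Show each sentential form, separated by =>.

S => mul S   [S ::= mul S]
mul S => mul mul S   [S ::= mul S]
mul mul S => mul mul mul S   [S ::= mul S]
mul mul mul S => mul mul mul north bird   [S ::= north bird]

S => mul S => mul mul S => mul mul mul S => mul mul mul north bird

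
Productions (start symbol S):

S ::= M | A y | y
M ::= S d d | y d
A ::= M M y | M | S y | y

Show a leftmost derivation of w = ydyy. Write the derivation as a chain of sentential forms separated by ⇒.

S ⇒ Ay   [S ::= A y]
Ay ⇒ Syy   [A ::= S y]
Syy ⇒ Myy   [S ::= M]
Myy ⇒ ydyy   [M ::= y d]

S ⇒ Ay ⇒ Syy ⇒ Myy ⇒ ydyy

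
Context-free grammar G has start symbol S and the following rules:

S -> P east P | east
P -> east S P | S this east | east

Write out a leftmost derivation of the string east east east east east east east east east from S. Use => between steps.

S => P east P   [S -> P east P]
P east P => east S P east P   [P -> east S P]
east S P east P => east P east P P east P   [S -> P east P]
east P east P P east P => east east S P east P P east P   [P -> east S P]
east east S P east P P east P => east east east P east P P east P   [S -> east]
east east east P east P P east P => east east east east east P P east P   [P -> east]
east east east east east P P east P => east east east east east east P east P   [P -> east]
east east east east east east P east P => east east east east east east east east P   [P -> east]
east east east east east east east east P => east east east east east east east east east   [P -> east]

S => P east P => east S P east P => east P east P P east P => east east S P east P P east P => east east east P east P P east P => east east east east east P P east P => east east east east east east P east P => east east east east east east east east P => east east east east east east east east east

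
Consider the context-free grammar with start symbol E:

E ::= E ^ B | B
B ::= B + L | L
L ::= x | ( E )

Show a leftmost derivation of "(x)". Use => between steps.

E => B   [E ::= B]
B => L   [B ::= L]
L => (E)   [L ::= ( E )]
(E) => (B)   [E ::= B]
(B) => (L)   [B ::= L]
(L) => (x)   [L ::= x]

E=>B=>L=>(E)=>(B)=>(L)=>(x)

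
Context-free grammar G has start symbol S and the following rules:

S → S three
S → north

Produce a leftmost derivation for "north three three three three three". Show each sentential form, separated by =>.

S => S three => S three three => S three three three => S three three three three => S three three three three three => north three three three three three

S => S three   [S → S three]
S three => S three three   [S → S three]
S three three => S three three three   [S → S three]
S three three three => S three three three three   [S → S three]
S three three three three => S three three three three three   [S → S three]
S three three three three three => north three three three three three   [S → north]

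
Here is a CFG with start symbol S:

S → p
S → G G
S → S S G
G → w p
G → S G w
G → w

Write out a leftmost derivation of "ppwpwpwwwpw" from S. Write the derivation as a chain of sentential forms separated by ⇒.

S ⇒ SSG   [S → S S G]
SSG ⇒ GGSG   [S → G G]
GGSG ⇒ SGwGSG   [G → S G w]
SGwGSG ⇒ SSGGwGSG   [S → S S G]
SSGGwGSG ⇒ SSGSGGwGSG   [S → S S G]
SSGSGGwGSG ⇒ pSGSGGwGSG   [S → p]
pSGSGGwGSG ⇒ ppGSGGwGSG   [S → p]
ppGSGGwGSG ⇒ ppwSGGwGSG   [G → w]
ppwSGGwGSG ⇒ ppwpGGwGSG   [S → p]
ppwpGGwGSG ⇒ ppwpwpGwGSG   [G → w p]
ppwpwpGwGSG ⇒ ppwpwpwwGSG   [G → w]
ppwpwpwwGSG ⇒ ppwpwpwwwSG   [G → w]
ppwpwpwwwSG ⇒ ppwpwpwwwpG   [S → p]
ppwpwpwwwpG ⇒ ppwpwpwwwpw   [G → w]

S⇒SSG⇒GGSG⇒SGwGSG⇒SSGGwGSG⇒SSGSGGwGSG⇒pSGSGGwGSG⇒ppGSGGwGSG⇒ppwSGGwGSG⇒ppwpGGwGSG⇒ppwpwpGwGSG⇒ppwpwpwwGSG⇒ppwpwpwwwSG⇒ppwpwpwwwpG⇒ppwpwpwwwpw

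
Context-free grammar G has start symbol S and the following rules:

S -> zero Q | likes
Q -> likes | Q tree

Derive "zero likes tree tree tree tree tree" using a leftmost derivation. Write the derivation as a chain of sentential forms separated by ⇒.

S ⇒ zero Q ⇒ zero Q tree ⇒ zero Q tree tree ⇒ zero Q tree tree tree ⇒ zero Q tree tree tree tree ⇒ zero Q tree tree tree tree tree ⇒ zero likes tree tree tree tree tree

S ⇒ zero Q   [S -> zero Q]
zero Q ⇒ zero Q tree   [Q -> Q tree]
zero Q tree ⇒ zero Q tree tree   [Q -> Q tree]
zero Q tree tree ⇒ zero Q tree tree tree   [Q -> Q tree]
zero Q tree tree tree ⇒ zero Q tree tree tree tree   [Q -> Q tree]
zero Q tree tree tree tree ⇒ zero Q tree tree tree tree tree   [Q -> Q tree]
zero Q tree tree tree tree tree ⇒ zero likes tree tree tree tree tree   [Q -> likes]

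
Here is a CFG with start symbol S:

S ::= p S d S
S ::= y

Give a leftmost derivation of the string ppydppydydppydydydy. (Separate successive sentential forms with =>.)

S => pSdS   [S ::= p S d S]
pSdS => ppSdSdS   [S ::= p S d S]
ppSdSdS => ppydSdS   [S ::= y]
ppydSdS => ppydpSdSdS   [S ::= p S d S]
ppydpSdSdS => ppydppSdSdSdS   [S ::= p S d S]
ppydppSdSdSdS => ppydppydSdSdS   [S ::= y]
ppydppydSdSdS => ppydppydydSdS   [S ::= y]
ppydppydydSdS => ppydppydydpSdSdS   [S ::= p S d S]
ppydppydydpSdSdS => ppydppydydppSdSdSdS   [S ::= p S d S]
ppydppydydppSdSdSdS => ppydppydydppydSdSdS   [S ::= y]
ppydppydydppydSdSdS => ppydppydydppydydSdS   [S ::= y]
ppydppydydppydydSdS => ppydppydydppydydydS   [S ::= y]
ppydppydydppydydydS => ppydppydydppydydydy   [S ::= y]

S => pSdS => ppSdSdS => ppydSdS => ppydpSdSdS => ppydppSdSdSdS => ppydppydSdSdS => ppydppydydSdS => ppydppydydpSdSdS => ppydppydydppSdSdSdS => ppydppydydppydSdSdS => ppydppydydppydydSdS => ppydppydydppydydydS => ppydppydydppydydydy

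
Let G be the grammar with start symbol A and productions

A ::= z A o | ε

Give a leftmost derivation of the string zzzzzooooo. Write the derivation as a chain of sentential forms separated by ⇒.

A ⇒ zAo   [A ::= z A o]
zAo ⇒ zzAoo   [A ::= z A o]
zzAoo ⇒ zzzAooo   [A ::= z A o]
zzzAooo ⇒ zzzzAoooo   [A ::= z A o]
zzzzAoooo ⇒ zzzzzAooooo   [A ::= z A o]
zzzzzAooooo ⇒ zzzzzooooo   [A ::= ε]

A ⇒ zAo ⇒ zzAoo ⇒ zzzAooo ⇒ zzzzAoooo ⇒ zzzzzAooooo ⇒ zzzzzooooo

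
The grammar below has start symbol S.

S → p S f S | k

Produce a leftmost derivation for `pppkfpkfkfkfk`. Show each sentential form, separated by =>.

S=>pSfS=>ppSfSfS=>pppSfSfSfS=>pppkfSfSfS=>pppkfpSfSfSfS=>pppkfpkfSfSfS=>pppkfpkfkfSfS=>pppkfpkfkfkfS=>pppkfpkfkfkfk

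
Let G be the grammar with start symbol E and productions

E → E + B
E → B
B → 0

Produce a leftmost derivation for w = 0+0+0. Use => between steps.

E => E+B => E+B+B => B+B+B => 0+B+B => 0+0+B => 0+0+0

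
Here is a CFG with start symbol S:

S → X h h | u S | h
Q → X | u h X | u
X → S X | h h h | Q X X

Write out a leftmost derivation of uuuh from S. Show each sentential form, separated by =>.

S => uS   [S → u S]
uS => uuS   [S → u S]
uuS => uuuS   [S → u S]
uuuS => uuuh   [S → h]

S => uS => uuS => uuuS => uuuh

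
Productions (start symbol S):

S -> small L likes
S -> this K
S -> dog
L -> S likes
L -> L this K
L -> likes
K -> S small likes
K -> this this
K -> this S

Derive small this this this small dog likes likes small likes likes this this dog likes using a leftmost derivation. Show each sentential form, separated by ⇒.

S ⇒ small L likes ⇒ small L this K likes ⇒ small S likes this K likes ⇒ small this K likes this K likes ⇒ small this S small likes likes this K likes ⇒ small this this K small likes likes this K likes ⇒ small this this this S small likes likes this K likes ⇒ small this this this small L likes small likes likes this K likes ⇒ small this this this small S likes likes small likes likes this K likes ⇒ small this this this small dog likes likes small likes likes this K likes ⇒ small this this this small dog likes likes small likes likes this this S likes ⇒ small this this this small dog likes likes small likes likes this this dog likes

S ⇒ small L likes   [S -> small L likes]
small L likes ⇒ small L this K likes   [L -> L this K]
small L this K likes ⇒ small S likes this K likes   [L -> S likes]
small S likes this K likes ⇒ small this K likes this K likes   [S -> this K]
small this K likes this K likes ⇒ small this S small likes likes this K likes   [K -> S small likes]
small this S small likes likes this K likes ⇒ small this this K small likes likes this K likes   [S -> this K]
small this this K small likes likes this K likes ⇒ small this this this S small likes likes this K likes   [K -> this S]
small this this this S small likes likes this K likes ⇒ small this this this small L likes small likes likes this K likes   [S -> small L likes]
small this this this small L likes small likes likes this K likes ⇒ small this this this small S likes likes small likes likes this K likes   [L -> S likes]
small this this this small S likes likes small likes likes this K likes ⇒ small this this this small dog likes likes small likes likes this K likes   [S -> dog]
small this this this small dog likes likes small likes likes this K likes ⇒ small this this this small dog likes likes small likes likes this this S likes   [K -> this S]
small this this this small dog likes likes small likes likes this this S likes ⇒ small this this this small dog likes likes small likes likes this this dog likes   [S -> dog]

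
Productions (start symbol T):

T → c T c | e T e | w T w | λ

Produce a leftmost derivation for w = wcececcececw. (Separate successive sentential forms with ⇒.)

T⇒wTw⇒wcTcw⇒wceTecw⇒wcecTcecw⇒wceceTececw⇒wcececTcececw⇒wcececcececw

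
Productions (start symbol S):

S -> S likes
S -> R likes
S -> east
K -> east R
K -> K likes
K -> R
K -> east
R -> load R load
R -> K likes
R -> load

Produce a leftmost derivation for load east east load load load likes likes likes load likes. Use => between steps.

S => R likes => load R load likes => load K likes load likes => load K likes likes load likes => load east R likes likes load likes => load east K likes likes likes load likes => load east east R likes likes likes load likes => load east east load R load likes likes likes load likes => load east east load load load likes likes likes load likes

S => R likes   [S -> R likes]
R likes => load R load likes   [R -> load R load]
load R load likes => load K likes load likes   [R -> K likes]
load K likes load likes => load K likes likes load likes   [K -> K likes]
load K likes likes load likes => load east R likes likes load likes   [K -> east R]
load east R likes likes load likes => load east K likes likes likes load likes   [R -> K likes]
load east K likes likes likes load likes => load east east R likes likes likes load likes   [K -> east R]
load east east R likes likes likes load likes => load east east load R load likes likes likes load likes   [R -> load R load]
load east east load R load likes likes likes load likes => load east east load load load likes likes likes load likes   [R -> load]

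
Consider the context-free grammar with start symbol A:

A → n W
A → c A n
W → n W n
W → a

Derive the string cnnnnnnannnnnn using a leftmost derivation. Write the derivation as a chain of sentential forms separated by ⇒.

A ⇒ cAn ⇒ cnWn ⇒ cnnWnn ⇒ cnnnWnnn ⇒ cnnnnWnnnn ⇒ cnnnnnWnnnnn ⇒ cnnnnnnWnnnnnn ⇒ cnnnnnnannnnnn

A ⇒ cAn   [A → c A n]
cAn ⇒ cnWn   [A → n W]
cnWn ⇒ cnnWnn   [W → n W n]
cnnWnn ⇒ cnnnWnnn   [W → n W n]
cnnnWnnn ⇒ cnnnnWnnnn   [W → n W n]
cnnnnWnnnn ⇒ cnnnnnWnnnnn   [W → n W n]
cnnnnnWnnnnn ⇒ cnnnnnnWnnnnnn   [W → n W n]
cnnnnnnWnnnnnn ⇒ cnnnnnnannnnnn   [W → a]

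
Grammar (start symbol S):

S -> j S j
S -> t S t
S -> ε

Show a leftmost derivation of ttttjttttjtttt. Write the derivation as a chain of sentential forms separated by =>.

S => tSt   [S -> t S t]
tSt => ttStt   [S -> t S t]
ttStt => tttSttt   [S -> t S t]
tttSttt => ttttStttt   [S -> t S t]
ttttStttt => ttttjSjtttt   [S -> j S j]
ttttjSjtttt => ttttjtStjtttt   [S -> t S t]
ttttjtStjtttt => ttttjttSttjtttt   [S -> t S t]
ttttjttSttjtttt => ttttjttttjtttt   [S -> ε]

S => tSt => ttStt => tttSttt => ttttStttt => ttttjSjtttt => ttttjtStjtttt => ttttjttSttjtttt => ttttjttttjtttt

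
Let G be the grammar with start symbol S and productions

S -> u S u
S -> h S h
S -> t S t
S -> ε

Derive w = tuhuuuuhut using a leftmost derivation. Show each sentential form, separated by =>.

S => tSt => tuSut => tuhShut => tuhuSuhut => tuhuuSuuhut => tuhuuuuhut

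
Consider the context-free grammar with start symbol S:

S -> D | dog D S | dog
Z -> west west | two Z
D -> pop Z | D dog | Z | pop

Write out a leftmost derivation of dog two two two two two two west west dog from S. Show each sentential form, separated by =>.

S => dog D S => dog Z S => dog two Z S => dog two two Z S => dog two two two Z S => dog two two two two Z S => dog two two two two two Z S => dog two two two two two two Z S => dog two two two two two two west west S => dog two two two two two two west west dog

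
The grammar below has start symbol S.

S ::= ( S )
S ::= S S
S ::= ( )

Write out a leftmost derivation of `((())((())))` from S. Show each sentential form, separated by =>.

S => (S) => (SS) => ((S)S) => ((())S) => ((())(S)) => ((())((S))) => ((())((())))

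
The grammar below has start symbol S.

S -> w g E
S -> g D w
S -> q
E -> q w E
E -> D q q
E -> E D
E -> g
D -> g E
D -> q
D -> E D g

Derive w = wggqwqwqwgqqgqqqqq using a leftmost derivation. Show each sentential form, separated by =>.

S => wgE => wgED => wgDqqD => wggEqqD => wggqwEqqD => wggqwqwEqqD => wggqwqwqwEqqD => wggqwqwqwDqqqqD => wggqwqwqwEDgqqqqD => wggqwqwqwEDDgqqqqD => wggqwqwqwgDDgqqqqD => wggqwqwqwgqDgqqqqD => wggqwqwqwgqqgqqqqD => wggqwqwqwgqqgqqqqq

S => wgE   [S -> w g E]
wgE => wgED   [E -> E D]
wgED => wgDqqD   [E -> D q q]
wgDqqD => wggEqqD   [D -> g E]
wggEqqD => wggqwEqqD   [E -> q w E]
wggqwEqqD => wggqwqwEqqD   [E -> q w E]
wggqwqwEqqD => wggqwqwqwEqqD   [E -> q w E]
wggqwqwqwEqqD => wggqwqwqwDqqqqD   [E -> D q q]
wggqwqwqwDqqqqD => wggqwqwqwEDgqqqqD   [D -> E D g]
wggqwqwqwEDgqqqqD => wggqwqwqwEDDgqqqqD   [E -> E D]
wggqwqwqwEDDgqqqqD => wggqwqwqwgDDgqqqqD   [E -> g]
wggqwqwqwgDDgqqqqD => wggqwqwqwgqDgqqqqD   [D -> q]
wggqwqwqwgqDgqqqqD => wggqwqwqwgqqgqqqqD   [D -> q]
wggqwqwqwgqqgqqqqD => wggqwqwqwgqqgqqqqq   [D -> q]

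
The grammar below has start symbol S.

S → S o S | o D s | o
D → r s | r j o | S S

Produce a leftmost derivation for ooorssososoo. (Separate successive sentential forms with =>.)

S => SoS => oDsoS => oSSsoS => ooDsSsoS => ooSSsSsoS => oooDsSsSsoS => ooorssSsSsoS => ooorssosSsoS => ooorssososoS => ooorssososoo

S => SoS   [S → S o S]
SoS => oDsoS   [S → o D s]
oDsoS => oSSsoS   [D → S S]
oSSsoS => ooDsSsoS   [S → o D s]
ooDsSsoS => ooSSsSsoS   [D → S S]
ooSSsSsoS => oooDsSsSsoS   [S → o D s]
oooDsSsSsoS => ooorssSsSsoS   [D → r s]
ooorssSsSsoS => ooorssosSsoS   [S → o]
ooorssosSsoS => ooorssososoS   [S → o]
ooorssososoS => ooorssososoo   [S → o]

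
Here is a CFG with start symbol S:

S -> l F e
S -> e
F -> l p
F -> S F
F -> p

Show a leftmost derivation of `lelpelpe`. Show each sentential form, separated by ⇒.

S ⇒ lFe ⇒ lSFe ⇒ leFe ⇒ leSFe ⇒ lelFeFe ⇒ lelpeFe ⇒ lelpelpe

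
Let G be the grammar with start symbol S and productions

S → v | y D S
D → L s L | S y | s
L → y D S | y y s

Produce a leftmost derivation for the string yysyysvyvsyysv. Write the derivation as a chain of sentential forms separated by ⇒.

S⇒yDS⇒yLsLS⇒yyDSsLS⇒yysSsLS⇒yysyDSsLS⇒yysySySsLS⇒yysyyDSySsLS⇒yysyysSySsLS⇒yysyysvySsLS⇒yysyysvyvsLS⇒yysyysvyvsyysS⇒yysyysvyvsyysv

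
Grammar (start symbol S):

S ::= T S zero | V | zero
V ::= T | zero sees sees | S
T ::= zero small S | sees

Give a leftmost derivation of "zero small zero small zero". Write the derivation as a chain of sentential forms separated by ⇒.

S ⇒ V   [S ::= V]
V ⇒ T   [V ::= T]
T ⇒ zero small S   [T ::= zero small S]
zero small S ⇒ zero small V   [S ::= V]
zero small V ⇒ zero small T   [V ::= T]
zero small T ⇒ zero small zero small S   [T ::= zero small S]
zero small zero small S ⇒ zero small zero small zero   [S ::= zero]

S ⇒ V ⇒ T ⇒ zero small S ⇒ zero small V ⇒ zero small T ⇒ zero small zero small S ⇒ zero small zero small zero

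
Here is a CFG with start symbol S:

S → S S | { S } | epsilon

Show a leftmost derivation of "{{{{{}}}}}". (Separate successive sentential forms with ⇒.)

S ⇒ {S} ⇒ {{S}} ⇒ {{{S}}} ⇒ {{{SS}}} ⇒ {{{SSS}}} ⇒ {{{{S}SS}}} ⇒ {{{{SS}SS}}} ⇒ {{{{{S}S}SS}}} ⇒ {{{{{}S}SS}}} ⇒ {{{{{}}SS}}} ⇒ {{{{{}}S}}} ⇒ {{{{{}}}}}

S ⇒ {S}   [S → { S }]
{S} ⇒ {{S}}   [S → { S }]
{{S}} ⇒ {{{S}}}   [S → { S }]
{{{S}}} ⇒ {{{SS}}}   [S → S S]
{{{SS}}} ⇒ {{{SSS}}}   [S → S S]
{{{SSS}}} ⇒ {{{{S}SS}}}   [S → { S }]
{{{{S}SS}}} ⇒ {{{{SS}SS}}}   [S → S S]
{{{{SS}SS}}} ⇒ {{{{{S}S}SS}}}   [S → { S }]
{{{{{S}S}SS}}} ⇒ {{{{{}S}SS}}}   [S → epsilon]
{{{{{}S}SS}}} ⇒ {{{{{}}SS}}}   [S → epsilon]
{{{{{}}SS}}} ⇒ {{{{{}}S}}}   [S → epsilon]
{{{{{}}S}}} ⇒ {{{{{}}}}}   [S → epsilon]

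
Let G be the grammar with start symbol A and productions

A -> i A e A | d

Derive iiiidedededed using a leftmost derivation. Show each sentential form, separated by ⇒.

A⇒iAeA⇒iiAeAeA⇒iiiAeAeAeA⇒iiiiAeAeAeAeA⇒iiiideAeAeAeA⇒iiiidedeAeAeA⇒iiiidededeAeA⇒iiiidedededeA⇒iiiidedededed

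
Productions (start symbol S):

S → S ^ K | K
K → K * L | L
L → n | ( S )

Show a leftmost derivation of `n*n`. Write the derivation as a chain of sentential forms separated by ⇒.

S ⇒ K ⇒ K*L ⇒ L*L ⇒ n*L ⇒ n*n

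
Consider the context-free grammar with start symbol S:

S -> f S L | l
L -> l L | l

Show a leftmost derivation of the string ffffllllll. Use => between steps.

S => fSL => ffSLL => fffSLLL => ffffSLLLL => fffflLLLL => ffffllLLLL => fffflllLLL => ffffllllLL => fffflllllL => ffffllllll

S => fSL   [S -> f S L]
fSL => ffSLL   [S -> f S L]
ffSLL => fffSLLL   [S -> f S L]
fffSLLL => ffffSLLLL   [S -> f S L]
ffffSLLLL => fffflLLLL   [S -> l]
fffflLLLL => ffffllLLLL   [L -> l L]
ffffllLLLL => fffflllLLL   [L -> l]
fffflllLLL => ffffllllLL   [L -> l]
ffffllllLL => fffflllllL   [L -> l]
fffflllllL => ffffllllll   [L -> l]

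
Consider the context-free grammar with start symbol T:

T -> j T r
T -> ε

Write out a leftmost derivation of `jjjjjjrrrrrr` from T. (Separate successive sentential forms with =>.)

T => jTr   [T -> j T r]
jTr => jjTrr   [T -> j T r]
jjTrr => jjjTrrr   [T -> j T r]
jjjTrrr => jjjjTrrrr   [T -> j T r]
jjjjTrrrr => jjjjjTrrrrr   [T -> j T r]
jjjjjTrrrrr => jjjjjjTrrrrrr   [T -> j T r]
jjjjjjTrrrrrr => jjjjjjrrrrrr   [T -> ε]

T => jTr => jjTrr => jjjTrrr => jjjjTrrrr => jjjjjTrrrrr => jjjjjjTrrrrrr => jjjjjjrrrrrr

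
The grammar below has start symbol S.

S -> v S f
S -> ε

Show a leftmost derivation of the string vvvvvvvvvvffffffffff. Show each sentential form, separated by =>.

S=>vSf=>vvSff=>vvvSfff=>vvvvSffff=>vvvvvSfffff=>vvvvvvSffffff=>vvvvvvvSfffffff=>vvvvvvvvSffffffff=>vvvvvvvvvSfffffffff=>vvvvvvvvvvSffffffffff=>vvvvvvvvvvffffffffff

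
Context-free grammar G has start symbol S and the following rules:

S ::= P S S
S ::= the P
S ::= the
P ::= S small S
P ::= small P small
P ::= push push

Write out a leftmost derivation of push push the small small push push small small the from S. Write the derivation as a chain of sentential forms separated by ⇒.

S ⇒ P S S ⇒ push push S S ⇒ push push the P S ⇒ push push the small P small S ⇒ push push the small small P small small S ⇒ push push the small small push push small small S ⇒ push push the small small push push small small the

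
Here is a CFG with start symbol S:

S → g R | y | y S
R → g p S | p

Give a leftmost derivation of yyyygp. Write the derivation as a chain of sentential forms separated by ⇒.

S ⇒ yS ⇒ yyS ⇒ yyyS ⇒ yyyyS ⇒ yyyygR ⇒ yyyygp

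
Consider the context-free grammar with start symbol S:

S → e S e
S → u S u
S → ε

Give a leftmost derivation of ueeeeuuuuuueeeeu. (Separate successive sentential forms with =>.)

S => uSu   [S → u S u]
uSu => ueSeu   [S → e S e]
ueSeu => ueeSeeu   [S → e S e]
ueeSeeu => ueeeSeeeu   [S → e S e]
ueeeSeeeu => ueeeeSeeeeu   [S → e S e]
ueeeeSeeeeu => ueeeeuSueeeeu   [S → u S u]
ueeeeuSueeeeu => ueeeeuuSuueeeeu   [S → u S u]
ueeeeuuSuueeeeu => ueeeeuuuSuuueeeeu   [S → u S u]
ueeeeuuuSuuueeeeu => ueeeeuuuuuueeeeu   [S → ε]

S=>uSu=>ueSeu=>ueeSeeu=>ueeeSeeeu=>ueeeeSeeeeu=>ueeeeuSueeeeu=>ueeeeuuSuueeeeu=>ueeeeuuuSuuueeeeu=>ueeeeuuuuuueeeeu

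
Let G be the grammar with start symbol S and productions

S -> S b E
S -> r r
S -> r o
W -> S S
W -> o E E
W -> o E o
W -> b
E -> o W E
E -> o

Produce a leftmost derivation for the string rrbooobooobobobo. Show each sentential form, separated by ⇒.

S ⇒ SbE ⇒ SbEbE ⇒ SbEbEbE ⇒ SbEbEbEbE ⇒ rrbEbEbEbE ⇒ rrboWEbEbEbE ⇒ rrbooEoEbEbEbE ⇒ rrboooWEoEbEbEbE ⇒ rrbooobEoEbEbEbE ⇒ rrbooobooEbEbEbE ⇒ rrbooobooobEbEbE ⇒ rrbooobooobobEbE ⇒ rrbooobooobobobE ⇒ rrbooobooobobobo

S ⇒ SbE   [S -> S b E]
SbE ⇒ SbEbE   [S -> S b E]
SbEbE ⇒ SbEbEbE   [S -> S b E]
SbEbEbE ⇒ SbEbEbEbE   [S -> S b E]
SbEbEbEbE ⇒ rrbEbEbEbE   [S -> r r]
rrbEbEbEbE ⇒ rrboWEbEbEbE   [E -> o W E]
rrboWEbEbEbE ⇒ rrbooEoEbEbEbE   [W -> o E o]
rrbooEoEbEbEbE ⇒ rrboooWEoEbEbEbE   [E -> o W E]
rrboooWEoEbEbEbE ⇒ rrbooobEoEbEbEbE   [W -> b]
rrbooobEoEbEbEbE ⇒ rrbooobooEbEbEbE   [E -> o]
rrbooobooEbEbEbE ⇒ rrbooobooobEbEbE   [E -> o]
rrbooobooobEbEbE ⇒ rrbooobooobobEbE   [E -> o]
rrbooobooobobEbE ⇒ rrbooobooobobobE   [E -> o]
rrbooobooobobobE ⇒ rrbooobooobobobo   [E -> o]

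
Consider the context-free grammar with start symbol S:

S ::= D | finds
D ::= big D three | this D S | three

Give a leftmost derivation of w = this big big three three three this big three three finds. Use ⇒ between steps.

S ⇒ D ⇒ this D S ⇒ this big D three S ⇒ this big big D three three S ⇒ this big big three three three S ⇒ this big big three three three D ⇒ this big big three three three this D S ⇒ this big big three three three this big D three S ⇒ this big big three three three this big three three S ⇒ this big big three three three this big three three finds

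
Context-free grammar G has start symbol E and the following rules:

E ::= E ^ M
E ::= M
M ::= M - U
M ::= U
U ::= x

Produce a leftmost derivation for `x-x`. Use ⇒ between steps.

E ⇒ M   [E ::= M]
M ⇒ M-U   [M ::= M - U]
M-U ⇒ U-U   [M ::= U]
U-U ⇒ x-U   [U ::= x]
x-U ⇒ x-x   [U ::= x]

E ⇒ M ⇒ M-U ⇒ U-U ⇒ x-U ⇒ x-x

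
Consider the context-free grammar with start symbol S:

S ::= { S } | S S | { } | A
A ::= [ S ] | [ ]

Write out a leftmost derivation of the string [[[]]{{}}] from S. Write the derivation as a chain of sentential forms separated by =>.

S=>A=>[S]=>[SS]=>[AS]=>[[S]S]=>[[A]S]=>[[[]]S]=>[[[]]{S}]=>[[[]]{{}}]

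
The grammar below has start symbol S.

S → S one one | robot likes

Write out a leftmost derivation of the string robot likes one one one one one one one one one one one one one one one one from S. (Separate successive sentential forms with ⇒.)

S ⇒ S one one ⇒ S one one one one ⇒ S one one one one one one ⇒ S one one one one one one one one ⇒ S one one one one one one one one one one ⇒ S one one one one one one one one one one one one ⇒ S one one one one one one one one one one one one one one ⇒ S one one one one one one one one one one one one one one one one ⇒ robot likes one one one one one one one one one one one one one one one one

S ⇒ S one one   [S → S one one]
S one one ⇒ S one one one one   [S → S one one]
S one one one one ⇒ S one one one one one one   [S → S one one]
S one one one one one one ⇒ S one one one one one one one one   [S → S one one]
S one one one one one one one one ⇒ S one one one one one one one one one one   [S → S one one]
S one one one one one one one one one one ⇒ S one one one one one one one one one one one one   [S → S one one]
S one one one one one one one one one one one one ⇒ S one one one one one one one one one one one one one one   [S → S one one]
S one one one one one one one one one one one one one one ⇒ S one one one one one one one one one one one one one one one one   [S → S one one]
S one one one one one one one one one one one one one one one one ⇒ robot likes one one one one one one one one one one one one one one one one   [S → robot likes]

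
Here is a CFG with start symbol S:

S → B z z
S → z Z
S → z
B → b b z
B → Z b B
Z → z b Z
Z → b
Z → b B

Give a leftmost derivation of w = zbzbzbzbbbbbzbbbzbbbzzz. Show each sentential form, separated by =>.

S => Bzz   [S → B z z]
Bzz => ZbBzz   [B → Z b B]
ZbBzz => zbZbBzz   [Z → z b Z]
zbZbBzz => zbzbZbBzz   [Z → z b Z]
zbzbZbBzz => zbzbzbZbBzz   [Z → z b Z]
zbzbzbZbBzz => zbzbzbzbZbBzz   [Z → z b Z]
zbzbzbzbZbBzz => zbzbzbzbbBbBzz   [Z → b B]
zbzbzbzbbBbBzz => zbzbzbzbbZbBbBzz   [B → Z b B]
zbzbzbzbbZbBbBzz => zbzbzbzbbbBbBbBzz   [Z → b B]
zbzbzbzbbbBbBbBzz => zbzbzbzbbbbbzbBbBzz   [B → b b z]
zbzbzbzbbbbbzbBbBzz => zbzbzbzbbbbbzbbbzbBzz   [B → b b z]
zbzbzbzbbbbbzbbbzbBzz => zbzbzbzbbbbbzbbbzbbbzzz   [B → b b z]

S => Bzz => ZbBzz => zbZbBzz => zbzbZbBzz => zbzbzbZbBzz => zbzbzbzbZbBzz => zbzbzbzbbBbBzz => zbzbzbzbbZbBbBzz => zbzbzbzbbbBbBbBzz => zbzbzbzbbbbbzbBbBzz => zbzbzbzbbbbbzbbbzbBzz => zbzbzbzbbbbbzbbbzbbbzzz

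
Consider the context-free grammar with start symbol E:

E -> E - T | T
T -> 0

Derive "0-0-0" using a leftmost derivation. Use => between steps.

E => E-T => E-T-T => T-T-T => 0-T-T => 0-0-T => 0-0-0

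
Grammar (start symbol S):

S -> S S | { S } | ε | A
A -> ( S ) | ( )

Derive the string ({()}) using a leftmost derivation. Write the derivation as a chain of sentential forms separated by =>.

S=>A=>(S)=>({S})=>({A})=>({()})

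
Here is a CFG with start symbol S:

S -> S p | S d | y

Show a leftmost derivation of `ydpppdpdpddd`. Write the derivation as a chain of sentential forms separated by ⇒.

S⇒Sd⇒Sdd⇒Sddd⇒Spddd⇒Sdpddd⇒Spdpddd⇒Sdpdpddd⇒Spdpdpddd⇒Sppdpdpddd⇒Spppdpdpddd⇒Sdpppdpdpddd⇒ydpppdpdpddd

S ⇒ Sd   [S -> S d]
Sd ⇒ Sdd   [S -> S d]
Sdd ⇒ Sddd   [S -> S d]
Sddd ⇒ Spddd   [S -> S p]
Spddd ⇒ Sdpddd   [S -> S d]
Sdpddd ⇒ Spdpddd   [S -> S p]
Spdpddd ⇒ Sdpdpddd   [S -> S d]
Sdpdpddd ⇒ Spdpdpddd   [S -> S p]
Spdpdpddd ⇒ Sppdpdpddd   [S -> S p]
Sppdpdpddd ⇒ Spppdpdpddd   [S -> S p]
Spppdpdpddd ⇒ Sdpppdpdpddd   [S -> S d]
Sdpppdpdpddd ⇒ ydpppdpdpddd   [S -> y]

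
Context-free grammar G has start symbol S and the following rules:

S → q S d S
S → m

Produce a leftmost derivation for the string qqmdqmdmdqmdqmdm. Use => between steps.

S => qSdS => qqSdSdS => qqmdSdS => qqmdqSdSdS => qqmdqmdSdS => qqmdqmdmdS => qqmdqmdmdqSdS => qqmdqmdmdqmdS => qqmdqmdmdqmdqSdS => qqmdqmdmdqmdqmdS => qqmdqmdmdqmdqmdm

S => qSdS   [S → q S d S]
qSdS => qqSdSdS   [S → q S d S]
qqSdSdS => qqmdSdS   [S → m]
qqmdSdS => qqmdqSdSdS   [S → q S d S]
qqmdqSdSdS => qqmdqmdSdS   [S → m]
qqmdqmdSdS => qqmdqmdmdS   [S → m]
qqmdqmdmdS => qqmdqmdmdqSdS   [S → q S d S]
qqmdqmdmdqSdS => qqmdqmdmdqmdS   [S → m]
qqmdqmdmdqmdS => qqmdqmdmdqmdqSdS   [S → q S d S]
qqmdqmdmdqmdqSdS => qqmdqmdmdqmdqmdS   [S → m]
qqmdqmdmdqmdqmdS => qqmdqmdmdqmdqmdm   [S → m]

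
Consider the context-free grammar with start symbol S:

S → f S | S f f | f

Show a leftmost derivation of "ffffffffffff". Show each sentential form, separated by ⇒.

S⇒Sff⇒Sffff⇒fSffff⇒ffSffff⇒fffSffff⇒ffffSffff⇒ffffSffffff⇒fffffSffffff⇒ffffffffffff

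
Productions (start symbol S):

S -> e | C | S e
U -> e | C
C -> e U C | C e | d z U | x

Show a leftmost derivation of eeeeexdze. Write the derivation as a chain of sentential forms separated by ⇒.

S⇒C⇒eUC⇒eeC⇒eeeUC⇒eeeCC⇒eeeeUCC⇒eeeeeCC⇒eeeeexC⇒eeeeexdzU⇒eeeeexdze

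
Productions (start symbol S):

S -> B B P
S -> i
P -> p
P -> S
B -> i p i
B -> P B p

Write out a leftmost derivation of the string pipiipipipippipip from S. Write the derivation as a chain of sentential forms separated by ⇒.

S ⇒ BBP   [S -> B B P]
BBP ⇒ PBpBP   [B -> P B p]
PBpBP ⇒ pBpBP   [P -> p]
pBpBP ⇒ pPBppBP   [B -> P B p]
pPBppBP ⇒ pSBppBP   [P -> S]
pSBppBP ⇒ pBBPBppBP   [S -> B B P]
pBBPBppBP ⇒ pipiBPBppBP   [B -> i p i]
pipiBPBppBP ⇒ pipiipiPBppBP   [B -> i p i]
pipiipiPBppBP ⇒ pipiipipBppBP   [P -> p]
pipiipipBppBP ⇒ pipiipipipippBP   [B -> i p i]
pipiipipipippBP ⇒ pipiipipipippipiP   [B -> i p i]
pipiipipipippipiP ⇒ pipiipipipippipip   [P -> p]

S⇒BBP⇒PBpBP⇒pBpBP⇒pPBppBP⇒pSBppBP⇒pBBPBppBP⇒pipiBPBppBP⇒pipiipiPBppBP⇒pipiipipBppBP⇒pipiipipipippBP⇒pipiipipipippipiP⇒pipiipipipippipip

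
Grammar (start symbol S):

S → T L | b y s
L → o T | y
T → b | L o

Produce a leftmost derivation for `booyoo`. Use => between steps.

S => TL   [S → T L]
TL => bL   [T → b]
bL => boT   [L → o T]
boT => boLo   [T → L o]
boLo => booTo   [L → o T]
booTo => booLoo   [T → L o]
booLoo => booyoo   [L → y]

S=>TL=>bL=>boT=>boLo=>booTo=>booLoo=>booyoo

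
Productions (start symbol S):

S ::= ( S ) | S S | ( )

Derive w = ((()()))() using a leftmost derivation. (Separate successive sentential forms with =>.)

S=>SS=>(S)S=>((S))S=>((SS))S=>((()S))S=>((()()))S=>((()()))()

S => SS   [S ::= S S]
SS => (S)S   [S ::= ( S )]
(S)S => ((S))S   [S ::= ( S )]
((S))S => ((SS))S   [S ::= S S]
((SS))S => ((()S))S   [S ::= ( )]
((()S))S => ((()()))S   [S ::= ( )]
((()()))S => ((()()))()   [S ::= ( )]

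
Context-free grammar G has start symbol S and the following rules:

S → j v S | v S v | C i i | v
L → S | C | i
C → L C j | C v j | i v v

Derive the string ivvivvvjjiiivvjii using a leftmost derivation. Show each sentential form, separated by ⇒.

S ⇒ Cii   [S → C i i]
Cii ⇒ LCjii   [C → L C j]
LCjii ⇒ SCjii   [L → S]
SCjii ⇒ CiiCjii   [S → C i i]
CiiCjii ⇒ LCjiiCjii   [C → L C j]
LCjiiCjii ⇒ CCjiiCjii   [L → C]
CCjiiCjii ⇒ ivvCjiiCjii   [C → i v v]
ivvCjiiCjii ⇒ ivvCvjjiiCjii   [C → C v j]
ivvCvjjiiCjii ⇒ ivvivvvjjiiCjii   [C → i v v]
ivvivvvjjiiCjii ⇒ ivvivvvjjiiivvjii   [C → i v v]

S ⇒ Cii ⇒ LCjii ⇒ SCjii ⇒ CiiCjii ⇒ LCjiiCjii ⇒ CCjiiCjii ⇒ ivvCjiiCjii ⇒ ivvCvjjiiCjii ⇒ ivvivvvjjiiCjii ⇒ ivvivvvjjiiivvjii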